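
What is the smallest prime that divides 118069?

118069 is odd.
Digit sum 25, not divisible by 3.
Ends in 9: not divisible by 5.
7: 118069 = 7·16867

7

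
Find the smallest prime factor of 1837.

1837 is odd.
Digit sum 19, not divisible by 3.
Ends in 7: not divisible by 5.
7: 1837 = 7·262 + 3
11: 1837 = 11·167

11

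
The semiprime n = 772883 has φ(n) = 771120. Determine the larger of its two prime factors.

953

φ(n) = (p−1)(q−1) = n − (p+q) + 1, so p + q = 772883 − 771120 + 1 = 1764.
p and q are the roots of t² − 1764t + 772883 = 0.
Discriminant: 1764² − 4·772883 = 3111696 − 3091532 = 20164; √20164 = 142.
q = (1764 − 142)/2 = 811, p = (1764 + 142)/2 = 953.
Check: 811 · 953 = 772883.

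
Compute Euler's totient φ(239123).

227304

Factor: 239123 = 43 · 67 · 83.
φ(239123) = (43−1) · (67−1) · (83−1) = 42 · 66 · 82 = 227304.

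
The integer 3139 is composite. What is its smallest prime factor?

43

3139 is odd.
Digit sum 16, not divisible by 3.
Ends in 9: not divisible by 5.
7: 3139 = 7·448 + 3
11: 3139 = 11·285 + 4
13: 3139 = 13·241 + 6
17: 3139 = 17·184 + 11
19: 3139 = 19·165 + 4
23: 3139 = 23·136 + 11
29: 3139 = 29·108 + 7
31: 3139 = 31·101 + 8
37: 3139 = 37·84 + 31
41: 3139 = 41·76 + 23
43: 3139 = 43·73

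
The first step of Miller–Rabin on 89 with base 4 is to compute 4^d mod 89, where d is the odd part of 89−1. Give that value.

1

89 − 1 = 88 = 2^3 · 11, so d = 11.
4^1 ≡ 4 (mod 89)
4^2 ≡ 4^2 = 16 ≡ 16 (mod 89)
4^4 ≡ 16^2 = 256 ≡ 78 (mod 89)
4^8 ≡ 78^2 = 6084 ≡ 32 (mod 89)
11 = 8 + 2 + 1 in binary powers of 2.
So 4^11 ≡ 32 · 16 · 4 ≡ 1 (mod 89).
Since 4^d ≡ 1 (mod 89), base 4 does not prove 89 composite.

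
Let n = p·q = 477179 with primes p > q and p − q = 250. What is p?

Since p = q + 250, we have 477179 = q(q + 250), so q² + 250q − 477179 = 0.
Discriminant: 250² + 4·477179 = 62500 + 1908716 = 1971216; √1971216 = 1404.
q = (−250 + 1404)/2 = 577, and p = q + 250 = 827.
Check: 577 · 827 = 477179.

827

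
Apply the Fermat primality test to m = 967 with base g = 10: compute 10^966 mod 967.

10^1 ≡ 10 (mod 967)
10^2 ≡ 10^2 = 100 ≡ 100 (mod 967)
10^4 ≡ 100^2 = 10000 ≡ 330 (mod 967)
10^8 ≡ 330^2 = 108900 ≡ 596 (mod 967)
10^16 ≡ 596^2 = 355216 ≡ 327 (mod 967)
10^32 ≡ 327^2 = 106929 ≡ 559 (mod 967)
10^64 ≡ 559^2 = 312481 ≡ 140 (mod 967)
10^128 ≡ 140^2 = 19600 ≡ 260 (mod 967)
10^256 ≡ 260^2 = 67600 ≡ 877 (mod 967)
10^512 ≡ 877^2 = 769129 ≡ 364 (mod 967)
966 = 512 + 256 + 128 + 64 + 4 + 2 in binary powers of 2.
So 10^966 ≡ 364 · 877 · 260 · 140 · 330 · 100 ≡ 1 (mod 967).
Since the result is 1, base 10 gives no evidence that 967 is composite.

1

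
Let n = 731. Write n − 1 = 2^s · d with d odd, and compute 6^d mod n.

731 − 1 = 730 = 2^1 · 365, so d = 365.
6^1 ≡ 6 (mod 731)
6^2 ≡ 6^2 = 36 ≡ 36 (mod 731)
6^4 ≡ 36^2 = 1296 ≡ 565 (mod 731)
6^8 ≡ 565^2 = 319225 ≡ 509 (mod 731)
6^16 ≡ 509^2 = 259081 ≡ 307 (mod 731)
6^32 ≡ 307^2 = 94249 ≡ 681 (mod 731)
6^64 ≡ 681^2 = 463761 ≡ 307 (mod 731)
6^128 ≡ 307^2 = 94249 ≡ 681 (mod 731)
6^256 ≡ 681^2 = 463761 ≡ 307 (mod 731)
365 = 256 + 64 + 32 + 8 + 4 + 1 in binary powers of 2.
So 6^365 ≡ 307 · 307 · 681 · 509 · 565 · 6 ≡ 724 (mod 731).
Squaring chain: 724; never reaches −1, so base 6 is a Miller–Rabin witness that 731 is composite.

724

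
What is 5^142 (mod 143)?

25

5^1 ≡ 5 (mod 143)
5^2 ≡ 5^2 = 25 ≡ 25 (mod 143)
5^4 ≡ 25^2 = 625 ≡ 53 (mod 143)
5^8 ≡ 53^2 = 2809 ≡ 92 (mod 143)
5^16 ≡ 92^2 = 8464 ≡ 27 (mod 143)
5^32 ≡ 27^2 = 729 ≡ 14 (mod 143)
5^64 ≡ 14^2 = 196 ≡ 53 (mod 143)
5^128 ≡ 53^2 = 2809 ≡ 92 (mod 143)
142 = 128 + 8 + 4 + 2 in binary powers of 2.
So 5^142 ≡ 92 · 92 · 53 · 25 ≡ 25 (mod 143).
Since 25 ≠ 1, base 5 is a Fermat witness: 143 is composite.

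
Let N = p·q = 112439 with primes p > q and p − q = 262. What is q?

229

Since p = q + 262, we have 112439 = q(q + 262), so q² + 262q − 112439 = 0.
Discriminant: 262² + 4·112439 = 68644 + 449756 = 518400; √518400 = 720.
q = (−262 + 720)/2 = 229, and p = q + 262 = 491.
Check: 229 · 491 = 112439.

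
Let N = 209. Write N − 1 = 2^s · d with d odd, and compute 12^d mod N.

209 − 1 = 208 = 2^4 · 13, so d = 13.
12^1 ≡ 12 (mod 209)
12^2 ≡ 12^2 = 144 ≡ 144 (mod 209)
12^4 ≡ 144^2 = 20736 ≡ 45 (mod 209)
12^8 ≡ 45^2 = 2025 ≡ 144 (mod 209)
13 = 8 + 4 + 1 in binary powers of 2.
So 12^13 ≡ 144 · 45 · 12 ≡ 12 (mod 209).
Squaring chain: 12 → 144 → 45 → 144; never reaches −1, so base 12 is a Miller–Rabin witness that 209 is composite.

12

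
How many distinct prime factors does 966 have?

4

966 = 2 · 483
483 = 3 · 161
161 = 7 · 23
966 = 2 · 3 · 7 · 23, which has 4 distinct prime factors.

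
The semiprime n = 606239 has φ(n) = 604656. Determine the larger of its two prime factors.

937

φ(n) = (p−1)(q−1) = n − (p+q) + 1, so p + q = 606239 − 604656 + 1 = 1584.
p and q are the roots of t² − 1584t + 606239 = 0.
Discriminant: 1584² − 4·606239 = 2509056 − 2424956 = 84100; √84100 = 290.
q = (1584 − 290)/2 = 647, p = (1584 + 290)/2 = 937.
Check: 647 · 937 = 606239.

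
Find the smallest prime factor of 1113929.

1113929 is odd.
Digit sum 26, not divisible by 3.
Ends in 9: not divisible by 5.
7: 1113929 = 7·159132 + 5
11: 1113929 = 11·101266 + 3
13: 1113929 = 13·85686 + 11
17: 1113929 = 17·65525 + 4
19: 1113929 = 19·58627 + 16
23: 1113929 = 23·48431 + 16
29: 1113929 = 29·38411 + 10
31: 1113929 = 31·35933 + 6
37: 1113929 = 37·30106 + 7
41: 1113929 = 41·27169

41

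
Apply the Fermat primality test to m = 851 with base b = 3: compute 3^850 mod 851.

303

3^1 ≡ 3 (mod 851)
3^2 ≡ 3^2 = 9 ≡ 9 (mod 851)
3^4 ≡ 9^2 = 81 ≡ 81 (mod 851)
3^8 ≡ 81^2 = 6561 ≡ 604 (mod 851)
3^16 ≡ 604^2 = 364816 ≡ 588 (mod 851)
3^32 ≡ 588^2 = 345744 ≡ 238 (mod 851)
3^64 ≡ 238^2 = 56644 ≡ 478 (mod 851)
3^128 ≡ 478^2 = 228484 ≡ 416 (mod 851)
3^256 ≡ 416^2 = 173056 ≡ 303 (mod 851)
3^512 ≡ 303^2 = 91809 ≡ 752 (mod 851)
850 = 512 + 256 + 64 + 16 + 2 in binary powers of 2.
So 3^850 ≡ 752 · 303 · 478 · 588 · 9 ≡ 303 (mod 851).
Since 303 ≠ 1, base 3 is a Fermat witness: 851 is composite.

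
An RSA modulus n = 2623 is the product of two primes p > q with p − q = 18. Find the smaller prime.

43

Since p = q + 18, we have 2623 = q(q + 18), so q² + 18q − 2623 = 0.
Discriminant: 18² + 4·2623 = 324 + 10492 = 10816; √10816 = 104.
q = (−18 + 104)/2 = 43, and p = q + 18 = 61.
Check: 43 · 61 = 2623.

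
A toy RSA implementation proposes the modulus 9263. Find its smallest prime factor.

9263 is odd.
Digit sum 20, not divisible by 3.
Ends in 3: not divisible by 5.
7: 9263 = 7·1323 + 2
11: 9263 = 11·842 + 1
13: 9263 = 13·712 + 7
17: 9263 = 17·544 + 15
19: 9263 = 19·487 + 10
23: 9263 = 23·402 + 17
29: 9263 = 29·319 + 12
31: 9263 = 31·298 + 25
37: 9263 = 37·250 + 13
41: 9263 = 41·225 + 38
43: 9263 = 43·215 + 18
47: 9263 = 47·197 + 4
53: 9263 = 53·174 + 41
59: 9263 = 59·157

59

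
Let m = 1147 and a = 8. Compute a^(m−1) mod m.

628

8^1 ≡ 8 (mod 1147)
8^2 ≡ 8^2 = 64 ≡ 64 (mod 1147)
8^4 ≡ 64^2 = 4096 ≡ 655 (mod 1147)
8^8 ≡ 655^2 = 429025 ≡ 47 (mod 1147)
8^16 ≡ 47^2 = 2209 ≡ 1062 (mod 1147)
8^32 ≡ 1062^2 = 1127844 ≡ 343 (mod 1147)
8^64 ≡ 343^2 = 117649 ≡ 655 (mod 1147)
8^128 ≡ 655^2 = 429025 ≡ 47 (mod 1147)
8^256 ≡ 47^2 = 2209 ≡ 1062 (mod 1147)
8^512 ≡ 1062^2 = 1127844 ≡ 343 (mod 1147)
8^1024 ≡ 343^2 = 117649 ≡ 655 (mod 1147)
1146 = 1024 + 64 + 32 + 16 + 8 + 2 in binary powers of 2.
So 8^1146 ≡ 655 · 655 · 343 · 1062 · 47 · 64 ≡ 628 (mod 1147).
Since 628 ≠ 1, base 8 is a Fermat witness: 1147 is composite.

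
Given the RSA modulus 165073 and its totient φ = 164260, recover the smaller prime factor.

383

φ(n) = (p−1)(q−1) = n − (p+q) + 1, so p + q = 165073 − 164260 + 1 = 814.
p and q are the roots of t² − 814t + 165073 = 0.
Discriminant: 814² − 4·165073 = 662596 − 660292 = 2304; √2304 = 48.
q = (814 − 48)/2 = 383, p = (814 + 48)/2 = 431.
Check: 383 · 431 = 165073.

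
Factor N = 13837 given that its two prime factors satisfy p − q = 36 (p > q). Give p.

137

Since p = q + 36, we have 13837 = q(q + 36), so q² + 36q − 13837 = 0.
Discriminant: 36² + 4·13837 = 1296 + 55348 = 56644; √56644 = 238.
q = (−36 + 238)/2 = 101, and p = q + 36 = 137.
Check: 101 · 137 = 13837.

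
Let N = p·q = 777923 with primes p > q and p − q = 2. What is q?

Since p = q + 2, we have 777923 = q(q + 2), so q² + 2q − 777923 = 0.
Discriminant: 2² + 4·777923 = 4 + 3111692 = 3111696; √3111696 = 1764.
q = (−2 + 1764)/2 = 881, and p = q + 2 = 883.
Check: 881 · 883 = 777923.

881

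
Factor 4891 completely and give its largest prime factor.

73

4891 = 67 · 73
73 is prime.
So 4891 = 67 · 73; the largest prime factor is 73.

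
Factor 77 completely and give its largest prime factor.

11

77 = 7 · 11
11 is prime.
So 77 = 7 · 11; the largest prime factor is 11.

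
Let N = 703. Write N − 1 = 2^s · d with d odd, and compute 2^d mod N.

265

703 − 1 = 702 = 2^1 · 351, so d = 351.
2^1 ≡ 2 (mod 703)
2^2 ≡ 2^2 = 4 ≡ 4 (mod 703)
2^4 ≡ 4^2 = 16 ≡ 16 (mod 703)
2^8 ≡ 16^2 = 256 ≡ 256 (mod 703)
2^16 ≡ 256^2 = 65536 ≡ 157 (mod 703)
2^32 ≡ 157^2 = 24649 ≡ 44 (mod 703)
2^64 ≡ 44^2 = 1936 ≡ 530 (mod 703)
2^128 ≡ 530^2 = 280900 ≡ 403 (mod 703)
2^256 ≡ 403^2 = 162409 ≡ 16 (mod 703)
351 = 256 + 64 + 16 + 8 + 4 + 2 + 1 in binary powers of 2.
So 2^351 ≡ 16 · 530 · 157 · 256 · 16 · 4 · 2 ≡ 265 (mod 703).
Squaring chain: 265; never reaches −1, so base 2 is a Miller–Rabin witness that 703 is composite.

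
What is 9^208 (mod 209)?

47

9^1 ≡ 9 (mod 209)
9^2 ≡ 9^2 = 81 ≡ 81 (mod 209)
9^4 ≡ 81^2 = 6561 ≡ 82 (mod 209)
9^8 ≡ 82^2 = 6724 ≡ 36 (mod 209)
9^16 ≡ 36^2 = 1296 ≡ 42 (mod 209)
9^32 ≡ 42^2 = 1764 ≡ 92 (mod 209)
9^64 ≡ 92^2 = 8464 ≡ 104 (mod 209)
9^128 ≡ 104^2 = 10816 ≡ 157 (mod 209)
208 = 128 + 64 + 16 in binary powers of 2.
So 9^208 ≡ 157 · 104 · 42 ≡ 47 (mod 209).
Since 47 ≠ 1, base 9 is a Fermat witness: 209 is composite.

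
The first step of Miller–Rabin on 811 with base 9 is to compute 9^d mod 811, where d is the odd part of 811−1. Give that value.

811 − 1 = 810 = 2^1 · 405, so d = 405.
9^1 ≡ 9 (mod 811)
9^2 ≡ 9^2 = 81 ≡ 81 (mod 811)
9^4 ≡ 81^2 = 6561 ≡ 73 (mod 811)
9^8 ≡ 73^2 = 5329 ≡ 463 (mod 811)
9^16 ≡ 463^2 = 214369 ≡ 265 (mod 811)
9^32 ≡ 265^2 = 70225 ≡ 479 (mod 811)
9^64 ≡ 479^2 = 229441 ≡ 739 (mod 811)
9^128 ≡ 739^2 = 546121 ≡ 318 (mod 811)
9^256 ≡ 318^2 = 101124 ≡ 560 (mod 811)
405 = 256 + 128 + 16 + 4 + 1 in binary powers of 2.
So 9^405 ≡ 560 · 318 · 265 · 73 · 9 ≡ 1 (mod 811).
Since 9^d ≡ 1 (mod 811), base 9 does not prove 811 composite.

1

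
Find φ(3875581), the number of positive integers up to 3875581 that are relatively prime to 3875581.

Factor: 3875581 = 103 · 191 · 197.
φ(3875581) = (103−1) · (191−1) · (197−1) = 102 · 190 · 196 = 3798480.

3798480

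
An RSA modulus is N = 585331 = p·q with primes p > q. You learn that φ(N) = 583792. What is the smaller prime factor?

φ(n) = (p−1)(q−1) = n − (p+q) + 1, so p + q = 585331 − 583792 + 1 = 1540.
p and q are the roots of t² − 1540t + 585331 = 0.
Discriminant: 1540² − 4·585331 = 2371600 − 2341324 = 30276; √30276 = 174.
q = (1540 − 174)/2 = 683, p = (1540 + 174)/2 = 857.
Check: 683 · 857 = 585331.

683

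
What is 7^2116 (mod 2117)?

7^1 ≡ 7 (mod 2117)
7^2 ≡ 7^2 = 49 ≡ 49 (mod 2117)
7^4 ≡ 49^2 = 2401 ≡ 284 (mod 2117)
7^8 ≡ 284^2 = 80656 ≡ 210 (mod 2117)
7^16 ≡ 210^2 = 44100 ≡ 1760 (mod 2117)
7^32 ≡ 1760^2 = 3097600 ≡ 429 (mod 2117)
7^64 ≡ 429^2 = 184041 ≡ 1979 (mod 2117)
7^128 ≡ 1979^2 = 3916441 ≡ 2108 (mod 2117)
7^256 ≡ 2108^2 = 4443664 ≡ 81 (mod 2117)
7^512 ≡ 81^2 = 6561 ≡ 210 (mod 2117)
7^1024 ≡ 210^2 = 44100 ≡ 1760 (mod 2117)
7^2048 ≡ 1760^2 = 3097600 ≡ 429 (mod 2117)
2116 = 2048 + 64 + 4 in binary powers of 2.
So 7^2116 ≡ 429 · 1979 · 284 ≡ 1963 (mod 2117).
Since 1963 ≠ 1, base 7 is a Fermat witness: 2117 is composite.

1963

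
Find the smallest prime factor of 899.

899 is odd.
Digit sum 26, not divisible by 3.
Ends in 9: not divisible by 5.
7: 899 = 7·128 + 3
11: 899 = 11·81 + 8
13: 899 = 13·69 + 2
17: 899 = 17·52 + 15
19: 899 = 19·47 + 6
23: 899 = 23·39 + 2
29: 899 = 29·31

29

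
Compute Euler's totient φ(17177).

Factor: 17177 = 89 · 193.
φ(17177) = (89−1) · (193−1) = 88 · 192 = 16896.

16896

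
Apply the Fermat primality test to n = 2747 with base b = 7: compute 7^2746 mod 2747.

7^1 ≡ 7 (mod 2747)
7^2 ≡ 7^2 = 49 ≡ 49 (mod 2747)
7^4 ≡ 49^2 = 2401 ≡ 2401 (mod 2747)
7^8 ≡ 2401^2 = 5764801 ≡ 1595 (mod 2747)
7^16 ≡ 1595^2 = 2544025 ≡ 303 (mod 2747)
7^32 ≡ 303^2 = 91809 ≡ 1158 (mod 2747)
7^64 ≡ 1158^2 = 1340964 ≡ 428 (mod 2747)
7^128 ≡ 428^2 = 183184 ≡ 1882 (mod 2747)
7^256 ≡ 1882^2 = 3541924 ≡ 1041 (mod 2747)
7^512 ≡ 1041^2 = 1083681 ≡ 1363 (mod 2747)
7^1024 ≡ 1363^2 = 1857769 ≡ 797 (mod 2747)
7^2048 ≡ 797^2 = 635209 ≡ 652 (mod 2747)
2746 = 2048 + 512 + 128 + 32 + 16 + 8 + 2 in binary powers of 2.
So 7^2746 ≡ 652 · 1363 · 1882 · 1158 · 303 · 1595 · 49 ≡ 21 (mod 2747).
Since 21 ≠ 1, base 7 is a Fermat witness: 2747 is composite.

21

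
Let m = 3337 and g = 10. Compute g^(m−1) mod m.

10^1 ≡ 10 (mod 3337)
10^2 ≡ 10^2 = 100 ≡ 100 (mod 3337)
10^4 ≡ 100^2 = 10000 ≡ 3326 (mod 3337)
10^8 ≡ 3326^2 = 11062276 ≡ 121 (mod 3337)
10^16 ≡ 121^2 = 14641 ≡ 1293 (mod 3337)
10^32 ≡ 1293^2 = 1671849 ≡ 12 (mod 3337)
10^64 ≡ 12^2 = 144 ≡ 144 (mod 3337)
10^128 ≡ 144^2 = 20736 ≡ 714 (mod 3337)
10^256 ≡ 714^2 = 509796 ≡ 2572 (mod 3337)
10^512 ≡ 2572^2 = 6615184 ≡ 1250 (mod 3337)
10^1024 ≡ 1250^2 = 1562500 ≡ 784 (mod 3337)
10^2048 ≡ 784^2 = 614656 ≡ 648 (mod 3337)
3336 = 2048 + 1024 + 256 + 8 in binary powers of 2.
So 10^3336 ≡ 648 · 784 · 2572 · 121 ≡ 2998 (mod 3337).
Since 2998 ≠ 1, base 10 is a Fermat witness: 3337 is composite.

2998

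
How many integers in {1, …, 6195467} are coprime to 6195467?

6094440

Factor: 6195467 = 163 · 191 · 199.
φ(6195467) = (163−1) · (191−1) · (199−1) = 162 · 190 · 198 = 6094440.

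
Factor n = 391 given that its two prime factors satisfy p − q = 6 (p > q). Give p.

23

Since p = q + 6, we have 391 = q(q + 6), so q² + 6q − 391 = 0.
Discriminant: 6² + 4·391 = 36 + 1564 = 1600; √1600 = 40.
q = (−6 + 40)/2 = 17, and p = q + 6 = 23.
Check: 17 · 23 = 391.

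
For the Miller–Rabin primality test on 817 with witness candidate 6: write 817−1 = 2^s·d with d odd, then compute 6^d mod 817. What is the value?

87

817 − 1 = 816 = 2^4 · 51, so d = 51.
6^1 ≡ 6 (mod 817)
6^2 ≡ 6^2 = 36 ≡ 36 (mod 817)
6^4 ≡ 36^2 = 1296 ≡ 479 (mod 817)
6^8 ≡ 479^2 = 229441 ≡ 681 (mod 817)
6^16 ≡ 681^2 = 463761 ≡ 522 (mod 817)
6^32 ≡ 522^2 = 272484 ≡ 423 (mod 817)
51 = 32 + 16 + 2 + 1 in binary powers of 2.
So 6^51 ≡ 423 · 522 · 36 · 6 ≡ 87 (mod 817).
Squaring chain: 87 → 216 → 87 → 216; never reaches −1, so base 6 is a Miller–Rabin witness that 817 is composite.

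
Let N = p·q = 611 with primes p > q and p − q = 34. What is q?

13

Since p = q + 34, we have 611 = q(q + 34), so q² + 34q − 611 = 0.
Discriminant: 34² + 4·611 = 1156 + 2444 = 3600; √3600 = 60.
q = (−34 + 60)/2 = 13, and p = q + 34 = 47.
Check: 13 · 47 = 611.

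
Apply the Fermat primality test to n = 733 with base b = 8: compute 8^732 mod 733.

8^1 ≡ 8 (mod 733)
8^2 ≡ 8^2 = 64 ≡ 64 (mod 733)
8^4 ≡ 64^2 = 4096 ≡ 431 (mod 733)
8^8 ≡ 431^2 = 185761 ≡ 312 (mod 733)
8^16 ≡ 312^2 = 97344 ≡ 588 (mod 733)
8^32 ≡ 588^2 = 345744 ≡ 501 (mod 733)
8^64 ≡ 501^2 = 251001 ≡ 315 (mod 733)
8^128 ≡ 315^2 = 99225 ≡ 270 (mod 733)
8^256 ≡ 270^2 = 72900 ≡ 333 (mod 733)
8^512 ≡ 333^2 = 110889 ≡ 206 (mod 733)
732 = 512 + 128 + 64 + 16 + 8 + 4 in binary powers of 2.
So 8^732 ≡ 206 · 270 · 315 · 588 · 312 · 431 ≡ 1 (mod 733).
Since the result is 1, base 8 gives no evidence that 733 is composite.

1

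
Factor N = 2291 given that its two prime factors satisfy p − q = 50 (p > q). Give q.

29

Since p = q + 50, we have 2291 = q(q + 50), so q² + 50q − 2291 = 0.
Discriminant: 50² + 4·2291 = 2500 + 9164 = 11664; √11664 = 108.
q = (−50 + 108)/2 = 29, and p = q + 50 = 79.
Check: 29 · 79 = 2291.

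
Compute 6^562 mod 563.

1

6^1 ≡ 6 (mod 563)
6^2 ≡ 6^2 = 36 ≡ 36 (mod 563)
6^4 ≡ 36^2 = 1296 ≡ 170 (mod 563)
6^8 ≡ 170^2 = 28900 ≡ 187 (mod 563)
6^16 ≡ 187^2 = 34969 ≡ 63 (mod 563)
6^32 ≡ 63^2 = 3969 ≡ 28 (mod 563)
6^64 ≡ 28^2 = 784 ≡ 221 (mod 563)
6^128 ≡ 221^2 = 48841 ≡ 423 (mod 563)
6^256 ≡ 423^2 = 178929 ≡ 458 (mod 563)
6^512 ≡ 458^2 = 209764 ≡ 328 (mod 563)
562 = 512 + 32 + 16 + 2 in binary powers of 2.
So 6^562 ≡ 328 · 28 · 63 · 36 ≡ 1 (mod 563).
Since the result is 1, base 6 gives no evidence that 563 is composite.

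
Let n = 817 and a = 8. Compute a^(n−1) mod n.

8^1 ≡ 8 (mod 817)
8^2 ≡ 8^2 = 64 ≡ 64 (mod 817)
8^4 ≡ 64^2 = 4096 ≡ 11 (mod 817)
8^8 ≡ 11^2 = 121 ≡ 121 (mod 817)
8^16 ≡ 121^2 = 14641 ≡ 752 (mod 817)
8^32 ≡ 752^2 = 565504 ≡ 140 (mod 817)
8^64 ≡ 140^2 = 19600 ≡ 809 (mod 817)
8^128 ≡ 809^2 = 654481 ≡ 64 (mod 817)
8^256 ≡ 64^2 = 4096 ≡ 11 (mod 817)
8^512 ≡ 11^2 = 121 ≡ 121 (mod 817)
816 = 512 + 256 + 32 + 16 in binary powers of 2.
So 8^816 ≡ 121 · 11 · 140 · 752 ≡ 742 (mod 817).
Since 742 ≠ 1, base 8 is a Fermat witness: 817 is composite.

742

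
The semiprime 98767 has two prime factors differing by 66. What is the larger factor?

349

Since p = q + 66, we have 98767 = q(q + 66), so q² + 66q − 98767 = 0.
Discriminant: 66² + 4·98767 = 4356 + 395068 = 399424; √399424 = 632.
q = (−66 + 632)/2 = 283, and p = q + 66 = 349.
Check: 283 · 349 = 98767.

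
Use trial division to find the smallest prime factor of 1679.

1679 is odd.
Digit sum 23, not divisible by 3.
Ends in 9: not divisible by 5.
7: 1679 = 7·239 + 6
11: 1679 = 11·152 + 7
13: 1679 = 13·129 + 2
17: 1679 = 17·98 + 13
19: 1679 = 19·88 + 7
23: 1679 = 23·73

23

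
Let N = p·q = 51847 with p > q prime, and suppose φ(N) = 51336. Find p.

φ(n) = (p−1)(q−1) = n − (p+q) + 1, so p + q = 51847 − 51336 + 1 = 512.
p and q are the roots of t² − 512t + 51847 = 0.
Discriminant: 512² − 4·51847 = 262144 − 207388 = 54756; √54756 = 234.
q = (512 − 234)/2 = 139, p = (512 + 234)/2 = 373.
Check: 139 · 373 = 51847.

373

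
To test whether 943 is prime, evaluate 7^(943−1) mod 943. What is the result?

7^1 ≡ 7 (mod 943)
7^2 ≡ 7^2 = 49 ≡ 49 (mod 943)
7^4 ≡ 49^2 = 2401 ≡ 515 (mod 943)
7^8 ≡ 515^2 = 265225 ≡ 242 (mod 943)
7^16 ≡ 242^2 = 58564 ≡ 98 (mod 943)
7^32 ≡ 98^2 = 9604 ≡ 174 (mod 943)
7^64 ≡ 174^2 = 30276 ≡ 100 (mod 943)
7^128 ≡ 100^2 = 10000 ≡ 570 (mod 943)
7^256 ≡ 570^2 = 324900 ≡ 508 (mod 943)
7^512 ≡ 508^2 = 258064 ≡ 625 (mod 943)
942 = 512 + 256 + 128 + 32 + 8 + 4 + 2 in binary powers of 2.
So 7^942 ≡ 625 · 508 · 570 · 174 · 242 · 515 · 49 ≡ 156 (mod 943).
Since 156 ≠ 1, base 7 is a Fermat witness: 943 is composite.

156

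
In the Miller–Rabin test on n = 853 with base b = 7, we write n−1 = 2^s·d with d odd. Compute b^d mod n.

853 − 1 = 852 = 2^2 · 213, so d = 213.
7^1 ≡ 7 (mod 853)
7^2 ≡ 7^2 = 49 ≡ 49 (mod 853)
7^4 ≡ 49^2 = 2401 ≡ 695 (mod 853)
7^8 ≡ 695^2 = 483025 ≡ 227 (mod 853)
7^16 ≡ 227^2 = 51529 ≡ 349 (mod 853)
7^32 ≡ 349^2 = 121801 ≡ 675 (mod 853)
7^64 ≡ 675^2 = 455625 ≡ 123 (mod 853)
7^128 ≡ 123^2 = 15129 ≡ 628 (mod 853)
213 = 128 + 64 + 16 + 4 + 1 in binary powers of 2.
So 7^213 ≡ 628 · 123 · 349 · 695 · 7 ≡ 520 (mod 853).
Squaring chain: 520 → 852; reaches −1, so base 7 does not prove 853 composite.

520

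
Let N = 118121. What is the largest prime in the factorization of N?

67

118121 = 41 · 2881
2881 = 43 · 67
67 is prime.
So 118121 = 41 · 43 · 67; the largest prime factor is 67.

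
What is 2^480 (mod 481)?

248

2^1 ≡ 2 (mod 481)
2^2 ≡ 2^2 = 4 ≡ 4 (mod 481)
2^4 ≡ 4^2 = 16 ≡ 16 (mod 481)
2^8 ≡ 16^2 = 256 ≡ 256 (mod 481)
2^16 ≡ 256^2 = 65536 ≡ 120 (mod 481)
2^32 ≡ 120^2 = 14400 ≡ 451 (mod 481)
2^64 ≡ 451^2 = 203401 ≡ 419 (mod 481)
2^128 ≡ 419^2 = 175561 ≡ 477 (mod 481)
2^256 ≡ 477^2 = 227529 ≡ 16 (mod 481)
480 = 256 + 128 + 64 + 32 in binary powers of 2.
So 2^480 ≡ 16 · 477 · 419 · 451 ≡ 248 (mod 481).
Since 248 ≠ 1, base 2 is a Fermat witness: 481 is composite.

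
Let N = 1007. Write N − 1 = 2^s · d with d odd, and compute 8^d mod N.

373

1007 − 1 = 1006 = 2^1 · 503, so d = 503.
8^1 ≡ 8 (mod 1007)
8^2 ≡ 8^2 = 64 ≡ 64 (mod 1007)
8^4 ≡ 64^2 = 4096 ≡ 68 (mod 1007)
8^8 ≡ 68^2 = 4624 ≡ 596 (mod 1007)
8^16 ≡ 596^2 = 355216 ≡ 752 (mod 1007)
8^32 ≡ 752^2 = 565504 ≡ 577 (mod 1007)
8^64 ≡ 577^2 = 332929 ≡ 619 (mod 1007)
8^128 ≡ 619^2 = 383161 ≡ 501 (mod 1007)
8^256 ≡ 501^2 = 251001 ≡ 258 (mod 1007)
503 = 256 + 128 + 64 + 32 + 16 + 4 + 2 + 1 in binary powers of 2.
So 8^503 ≡ 258 · 501 · 619 · 577 · 752 · 68 · 64 · 8 ≡ 373 (mod 1007).
Squaring chain: 373; never reaches −1, so base 8 is a Miller–Rabin witness that 1007 is composite.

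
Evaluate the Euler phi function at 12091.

Factor: 12091 = 107 · 113.
φ(12091) = (107−1) · (113−1) = 106 · 112 = 11872.

11872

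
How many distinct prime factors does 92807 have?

92807 = 11^2 · 767
767 = 13 · 59
92807 = 11^2 · 13 · 59, which has 3 distinct prime factors.

3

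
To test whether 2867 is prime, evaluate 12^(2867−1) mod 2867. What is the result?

683

12^1 ≡ 12 (mod 2867)
12^2 ≡ 12^2 = 144 ≡ 144 (mod 2867)
12^4 ≡ 144^2 = 20736 ≡ 667 (mod 2867)
12^8 ≡ 667^2 = 444889 ≡ 504 (mod 2867)
12^16 ≡ 504^2 = 254016 ≡ 1720 (mod 2867)
12^32 ≡ 1720^2 = 2958400 ≡ 2523 (mod 2867)
12^64 ≡ 2523^2 = 6365529 ≡ 789 (mod 2867)
12^128 ≡ 789^2 = 622521 ≡ 382 (mod 2867)
12^256 ≡ 382^2 = 145924 ≡ 2574 (mod 2867)
12^512 ≡ 2574^2 = 6625476 ≡ 2706 (mod 2867)
12^1024 ≡ 2706^2 = 7322436 ≡ 118 (mod 2867)
12^2048 ≡ 118^2 = 13924 ≡ 2456 (mod 2867)
2866 = 2048 + 512 + 256 + 32 + 16 + 2 in binary powers of 2.
So 12^2866 ≡ 2456 · 2706 · 2574 · 2523 · 1720 · 144 ≡ 683 (mod 2867).
Since 683 ≠ 1, base 12 is a Fermat witness: 2867 is composite.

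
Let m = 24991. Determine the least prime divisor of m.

24991 is odd.
Digit sum 25, not divisible by 3.
Ends in 1: not divisible by 5.
7: 24991 = 7·3570 + 1
11: 24991 = 11·2271 + 10
13: 24991 = 13·1922 + 5
17: 24991 = 17·1470 + 1
19: 24991 = 19·1315 + 6
23: 24991 = 23·1086 + 13
29: 24991 = 29·861 + 22
31: 24991 = 31·806 + 5
37: 24991 = 37·675 + 16
41: 24991 = 41·609 + 22
43: 24991 = 43·581 + 8
47: 24991 = 47·531 + 34
53: 24991 = 53·471 + 28
59: 24991 = 59·423 + 34
61: 24991 = 61·409 + 42
67: 24991 = 67·373

67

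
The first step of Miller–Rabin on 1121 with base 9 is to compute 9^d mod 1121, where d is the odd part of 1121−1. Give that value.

1121 − 1 = 1120 = 2^5 · 35, so d = 35.
9^1 ≡ 9 (mod 1121)
9^2 ≡ 9^2 = 81 ≡ 81 (mod 1121)
9^4 ≡ 81^2 = 6561 ≡ 956 (mod 1121)
9^8 ≡ 956^2 = 913936 ≡ 321 (mod 1121)
9^16 ≡ 321^2 = 103041 ≡ 1030 (mod 1121)
9^32 ≡ 1030^2 = 1060900 ≡ 434 (mod 1121)
35 = 32 + 2 + 1 in binary powers of 2.
So 9^35 ≡ 434 · 81 · 9 ≡ 264 (mod 1121).
Squaring chain: 264 → 194 → 643 → 921 → 765; never reaches −1, so base 9 is a Miller–Rabin witness that 1121 is composite.

264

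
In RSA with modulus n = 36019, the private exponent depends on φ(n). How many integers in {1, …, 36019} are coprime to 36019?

35640

Factor: 36019 = 181 · 199.
φ(36019) = (181−1) · (199−1) = 180 · 198 = 35640.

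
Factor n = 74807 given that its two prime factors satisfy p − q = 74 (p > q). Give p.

313

Since p = q + 74, we have 74807 = q(q + 74), so q² + 74q − 74807 = 0.
Discriminant: 74² + 4·74807 = 5476 + 299228 = 304704; √304704 = 552.
q = (−74 + 552)/2 = 239, and p = q + 74 = 313.
Check: 239 · 313 = 74807.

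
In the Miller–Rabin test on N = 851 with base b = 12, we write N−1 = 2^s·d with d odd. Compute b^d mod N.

292

851 − 1 = 850 = 2^1 · 425, so d = 425.
12^1 ≡ 12 (mod 851)
12^2 ≡ 12^2 = 144 ≡ 144 (mod 851)
12^4 ≡ 144^2 = 20736 ≡ 312 (mod 851)
12^8 ≡ 312^2 = 97344 ≡ 330 (mod 851)
12^16 ≡ 330^2 = 108900 ≡ 823 (mod 851)
12^32 ≡ 823^2 = 677329 ≡ 784 (mod 851)
12^64 ≡ 784^2 = 614656 ≡ 234 (mod 851)
12^128 ≡ 234^2 = 54756 ≡ 292 (mod 851)
12^256 ≡ 292^2 = 85264 ≡ 164 (mod 851)
425 = 256 + 128 + 32 + 8 + 1 in binary powers of 2.
So 12^425 ≡ 164 · 292 · 784 · 330 · 12 ≡ 292 (mod 851).
Squaring chain: 292; never reaches −1, so base 12 is a Miller–Rabin witness that 851 is composite.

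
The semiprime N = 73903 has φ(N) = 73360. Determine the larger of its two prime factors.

281

φ(n) = (p−1)(q−1) = n − (p+q) + 1, so p + q = 73903 − 73360 + 1 = 544.
p and q are the roots of t² − 544t + 73903 = 0.
Discriminant: 544² − 4·73903 = 295936 − 295612 = 324; √324 = 18.
q = (544 − 18)/2 = 263, p = (544 + 18)/2 = 281.
Check: 263 · 281 = 73903.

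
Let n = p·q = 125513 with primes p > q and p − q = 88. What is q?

Since p = q + 88, we have 125513 = q(q + 88), so q² + 88q − 125513 = 0.
Discriminant: 88² + 4·125513 = 7744 + 502052 = 509796; √509796 = 714.
q = (−88 + 714)/2 = 313, and p = q + 88 = 401.
Check: 313 · 401 = 125513.

313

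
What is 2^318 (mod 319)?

212

2^1 ≡ 2 (mod 319)
2^2 ≡ 2^2 = 4 ≡ 4 (mod 319)
2^4 ≡ 4^2 = 16 ≡ 16 (mod 319)
2^8 ≡ 16^2 = 256 ≡ 256 (mod 319)
2^16 ≡ 256^2 = 65536 ≡ 141 (mod 319)
2^32 ≡ 141^2 = 19881 ≡ 103 (mod 319)
2^64 ≡ 103^2 = 10609 ≡ 82 (mod 319)
2^128 ≡ 82^2 = 6724 ≡ 25 (mod 319)
2^256 ≡ 25^2 = 625 ≡ 306 (mod 319)
318 = 256 + 32 + 16 + 8 + 4 + 2 in binary powers of 2.
So 2^318 ≡ 306 · 103 · 141 · 256 · 16 · 4 ≡ 212 (mod 319).
Since 212 ≠ 1, base 2 is a Fermat witness: 319 is composite.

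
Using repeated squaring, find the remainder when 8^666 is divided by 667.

8^1 ≡ 8 (mod 667)
8^2 ≡ 8^2 = 64 ≡ 64 (mod 667)
8^4 ≡ 64^2 = 4096 ≡ 94 (mod 667)
8^8 ≡ 94^2 = 8836 ≡ 165 (mod 667)
8^16 ≡ 165^2 = 27225 ≡ 545 (mod 667)
8^32 ≡ 545^2 = 297025 ≡ 210 (mod 667)
8^64 ≡ 210^2 = 44100 ≡ 78 (mod 667)
8^128 ≡ 78^2 = 6084 ≡ 81 (mod 667)
8^256 ≡ 81^2 = 6561 ≡ 558 (mod 667)
8^512 ≡ 558^2 = 311364 ≡ 542 (mod 667)
666 = 512 + 128 + 16 + 8 + 2 in binary powers of 2.
So 8^666 ≡ 542 · 81 · 545 · 165 · 64 ≡ 473 (mod 667).
Since 473 ≠ 1, base 8 is a Fermat witness: 667 is composite.

473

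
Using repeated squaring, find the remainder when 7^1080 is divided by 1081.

7^1 ≡ 7 (mod 1081)
7^2 ≡ 7^2 = 49 ≡ 49 (mod 1081)
7^4 ≡ 49^2 = 2401 ≡ 239 (mod 1081)
7^8 ≡ 239^2 = 57121 ≡ 909 (mod 1081)
7^16 ≡ 909^2 = 826281 ≡ 397 (mod 1081)
7^32 ≡ 397^2 = 157609 ≡ 864 (mod 1081)
7^64 ≡ 864^2 = 746496 ≡ 606 (mod 1081)
7^128 ≡ 606^2 = 367236 ≡ 777 (mod 1081)
7^256 ≡ 777^2 = 603729 ≡ 531 (mod 1081)
7^512 ≡ 531^2 = 281961 ≡ 901 (mod 1081)
7^1024 ≡ 901^2 = 811801 ≡ 1051 (mod 1081)
1080 = 1024 + 32 + 16 + 8 in binary powers of 2.
So 7^1080 ≡ 1051 · 864 · 397 · 909 ≡ 1061 (mod 1081).
Since 1061 ≠ 1, base 7 is a Fermat witness: 1081 is composite.

1061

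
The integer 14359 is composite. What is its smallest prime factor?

83

14359 is odd.
Digit sum 22, not divisible by 3.
Ends in 9: not divisible by 5.
7: 14359 = 7·2051 + 2
11: 14359 = 11·1305 + 4
13: 14359 = 13·1104 + 7
17: 14359 = 17·844 + 11
19: 14359 = 19·755 + 14
23: 14359 = 23·624 + 7
29: 14359 = 29·495 + 4
31: 14359 = 31·463 + 6
37: 14359 = 37·388 + 3
41: 14359 = 41·350 + 9
43: 14359 = 43·333 + 40
47: 14359 = 47·305 + 24
53: 14359 = 53·270 + 49
59: 14359 = 59·243 + 22
61: 14359 = 61·235 + 24
67: 14359 = 67·214 + 21
71: 14359 = 71·202 + 17
73: 14359 = 73·196 + 51
79: 14359 = 79·181 + 60
83: 14359 = 83·173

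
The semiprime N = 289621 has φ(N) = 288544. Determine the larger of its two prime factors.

φ(n) = (p−1)(q−1) = n − (p+q) + 1, so p + q = 289621 − 288544 + 1 = 1078.
p and q are the roots of t² − 1078t + 289621 = 0.
Discriminant: 1078² − 4·289621 = 1162084 − 1158484 = 3600; √3600 = 60.
q = (1078 − 60)/2 = 509, p = (1078 + 60)/2 = 569.
Check: 509 · 569 = 289621.

569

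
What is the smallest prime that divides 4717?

53

4717 is odd.
Digit sum 19, not divisible by 3.
Ends in 7: not divisible by 5.
7: 4717 = 7·673 + 6
11: 4717 = 11·428 + 9
13: 4717 = 13·362 + 11
17: 4717 = 17·277 + 8
19: 4717 = 19·248 + 5
23: 4717 = 23·205 + 2
29: 4717 = 29·162 + 19
31: 4717 = 31·152 + 5
37: 4717 = 37·127 + 18
41: 4717 = 41·115 + 2
43: 4717 = 43·109 + 30
47: 4717 = 47·100 + 17
53: 4717 = 53·89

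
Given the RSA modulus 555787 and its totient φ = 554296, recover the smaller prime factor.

φ(n) = (p−1)(q−1) = n − (p+q) + 1, so p + q = 555787 − 554296 + 1 = 1492.
p and q are the roots of t² − 1492t + 555787 = 0.
Discriminant: 1492² − 4·555787 = 2226064 − 2223148 = 2916; √2916 = 54.
q = (1492 − 54)/2 = 719, p = (1492 + 54)/2 = 773.
Check: 719 · 773 = 555787.

719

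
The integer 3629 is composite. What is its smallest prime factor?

19

3629 is odd.
Digit sum 20, not divisible by 3.
Ends in 9: not divisible by 5.
7: 3629 = 7·518 + 3
11: 3629 = 11·329 + 10
13: 3629 = 13·279 + 2
17: 3629 = 17·213 + 8
19: 3629 = 19·191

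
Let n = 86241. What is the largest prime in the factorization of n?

86241 = 3 · 28747
28747 = 17 · 1691
1691 = 19 · 89
89 is prime.
So 86241 = 3 · 17 · 19 · 89; the largest prime factor is 89.

89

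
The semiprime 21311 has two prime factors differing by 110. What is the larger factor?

211

Since p = q + 110, we have 21311 = q(q + 110), so q² + 110q − 21311 = 0.
Discriminant: 110² + 4·21311 = 12100 + 85244 = 97344; √97344 = 312.
q = (−110 + 312)/2 = 101, and p = q + 110 = 211.
Check: 101 · 211 = 21311.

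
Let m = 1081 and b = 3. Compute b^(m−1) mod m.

3^1 ≡ 3 (mod 1081)
3^2 ≡ 3^2 = 9 ≡ 9 (mod 1081)
3^4 ≡ 9^2 = 81 ≡ 81 (mod 1081)
3^8 ≡ 81^2 = 6561 ≡ 75 (mod 1081)
3^16 ≡ 75^2 = 5625 ≡ 220 (mod 1081)
3^32 ≡ 220^2 = 48400 ≡ 836 (mod 1081)
3^64 ≡ 836^2 = 698896 ≡ 570 (mod 1081)
3^128 ≡ 570^2 = 324900 ≡ 600 (mod 1081)
3^256 ≡ 600^2 = 360000 ≡ 27 (mod 1081)
3^512 ≡ 27^2 = 729 ≡ 729 (mod 1081)
3^1024 ≡ 729^2 = 531441 ≡ 670 (mod 1081)
1080 = 1024 + 32 + 16 + 8 in binary powers of 2.
So 3^1080 ≡ 670 · 836 · 220 · 75 ≡ 768 (mod 1081).
Since 768 ≠ 1, base 3 is a Fermat witness: 1081 is composite.

768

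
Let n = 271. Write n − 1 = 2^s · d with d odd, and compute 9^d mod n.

271 − 1 = 270 = 2^1 · 135, so d = 135.
9^1 ≡ 9 (mod 271)
9^2 ≡ 9^2 = 81 ≡ 81 (mod 271)
9^4 ≡ 81^2 = 6561 ≡ 57 (mod 271)
9^8 ≡ 57^2 = 3249 ≡ 268 (mod 271)
9^16 ≡ 268^2 = 71824 ≡ 9 (mod 271)
9^32 ≡ 9^2 = 81 ≡ 81 (mod 271)
9^64 ≡ 81^2 = 6561 ≡ 57 (mod 271)
9^128 ≡ 57^2 = 3249 ≡ 268 (mod 271)
135 = 128 + 4 + 2 + 1 in binary powers of 2.
So 9^135 ≡ 268 · 57 · 81 · 9 ≡ 1 (mod 271).
Since 9^d ≡ 1 (mod 271), base 9 does not prove 271 composite.

1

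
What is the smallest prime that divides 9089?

9089 is odd.
Digit sum 26, not divisible by 3.
Ends in 9: not divisible by 5.
7: 9089 = 7·1298 + 3
11: 9089 = 11·826 + 3
13: 9089 = 13·699 + 2
17: 9089 = 17·534 + 11
19: 9089 = 19·478 + 7
23: 9089 = 23·395 + 4
29: 9089 = 29·313 + 12
31: 9089 = 31·293 + 6
37: 9089 = 37·245 + 24
41: 9089 = 41·221 + 28
43: 9089 = 43·211 + 16
47: 9089 = 47·193 + 18
53: 9089 = 53·171 + 26
59: 9089 = 59·154 + 3
61: 9089 = 61·149

61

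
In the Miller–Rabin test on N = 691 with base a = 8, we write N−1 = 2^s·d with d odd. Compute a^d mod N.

690

691 − 1 = 690 = 2^1 · 345, so d = 345.
8^1 ≡ 8 (mod 691)
8^2 ≡ 8^2 = 64 ≡ 64 (mod 691)
8^4 ≡ 64^2 = 4096 ≡ 641 (mod 691)
8^8 ≡ 641^2 = 410881 ≡ 427 (mod 691)
8^16 ≡ 427^2 = 182329 ≡ 596 (mod 691)
8^32 ≡ 596^2 = 355216 ≡ 42 (mod 691)
8^64 ≡ 42^2 = 1764 ≡ 382 (mod 691)
8^128 ≡ 382^2 = 145924 ≡ 123 (mod 691)
8^256 ≡ 123^2 = 15129 ≡ 618 (mod 691)
345 = 256 + 64 + 16 + 8 + 1 in binary powers of 2.
So 8^345 ≡ 618 · 382 · 596 · 427 · 8 ≡ 690 (mod 691).
Since 8^d ≡ 690 (mod 691), base 8 does not prove 691 composite.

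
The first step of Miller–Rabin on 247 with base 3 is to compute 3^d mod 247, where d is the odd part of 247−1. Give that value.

183

247 − 1 = 246 = 2^1 · 123, so d = 123.
3^1 ≡ 3 (mod 247)
3^2 ≡ 3^2 = 9 ≡ 9 (mod 247)
3^4 ≡ 9^2 = 81 ≡ 81 (mod 247)
3^8 ≡ 81^2 = 6561 ≡ 139 (mod 247)
3^16 ≡ 139^2 = 19321 ≡ 55 (mod 247)
3^32 ≡ 55^2 = 3025 ≡ 61 (mod 247)
3^64 ≡ 61^2 = 3721 ≡ 16 (mod 247)
123 = 64 + 32 + 16 + 8 + 2 + 1 in binary powers of 2.
So 3^123 ≡ 16 · 61 · 55 · 139 · 9 · 3 ≡ 183 (mod 247).
Squaring chain: 183; never reaches −1, so base 3 is a Miller–Rabin witness that 247 is composite.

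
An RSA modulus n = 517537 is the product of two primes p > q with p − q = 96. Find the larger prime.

Since p = q + 96, we have 517537 = q(q + 96), so q² + 96q − 517537 = 0.
Discriminant: 96² + 4·517537 = 9216 + 2070148 = 2079364; √2079364 = 1442.
q = (−96 + 1442)/2 = 673, and p = q + 96 = 769.
Check: 673 · 769 = 517537.

769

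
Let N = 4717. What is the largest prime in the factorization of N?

89

4717 = 53 · 89
89 is prime.
So 4717 = 53 · 89; the largest prime factor is 89.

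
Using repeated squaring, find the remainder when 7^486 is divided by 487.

7^1 ≡ 7 (mod 487)
7^2 ≡ 7^2 = 49 ≡ 49 (mod 487)
7^4 ≡ 49^2 = 2401 ≡ 453 (mod 487)
7^8 ≡ 453^2 = 205209 ≡ 182 (mod 487)
7^16 ≡ 182^2 = 33124 ≡ 8 (mod 487)
7^32 ≡ 8^2 = 64 ≡ 64 (mod 487)
7^64 ≡ 64^2 = 4096 ≡ 200 (mod 487)
7^128 ≡ 200^2 = 40000 ≡ 66 (mod 487)
7^256 ≡ 66^2 = 4356 ≡ 460 (mod 487)
486 = 256 + 128 + 64 + 32 + 4 + 2 in binary powers of 2.
So 7^486 ≡ 460 · 66 · 200 · 64 · 453 · 49 ≡ 1 (mod 487).
Since the result is 1, base 7 gives no evidence that 487 is composite.

1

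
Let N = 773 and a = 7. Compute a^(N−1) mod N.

1

7^1 ≡ 7 (mod 773)
7^2 ≡ 7^2 = 49 ≡ 49 (mod 773)
7^4 ≡ 49^2 = 2401 ≡ 82 (mod 773)
7^8 ≡ 82^2 = 6724 ≡ 540 (mod 773)
7^16 ≡ 540^2 = 291600 ≡ 179 (mod 773)
7^32 ≡ 179^2 = 32041 ≡ 348 (mod 773)
7^64 ≡ 348^2 = 121104 ≡ 516 (mod 773)
7^128 ≡ 516^2 = 266256 ≡ 344 (mod 773)
7^256 ≡ 344^2 = 118336 ≡ 67 (mod 773)
7^512 ≡ 67^2 = 4489 ≡ 624 (mod 773)
772 = 512 + 256 + 4 in binary powers of 2.
So 7^772 ≡ 624 · 67 · 82 ≡ 1 (mod 773).
Since the result is 1, base 7 gives no evidence that 773 is composite.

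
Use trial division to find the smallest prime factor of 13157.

13157 is odd.
Digit sum 17, not divisible by 3.
Ends in 7: not divisible by 5.
7: 13157 = 7·1879 + 4
11: 13157 = 11·1196 + 1
13: 13157 = 13·1012 + 1
17: 13157 = 17·773 + 16
19: 13157 = 19·692 + 9
23: 13157 = 23·572 + 1
29: 13157 = 29·453 + 20
31: 13157 = 31·424 + 13
37: 13157 = 37·355 + 22
41: 13157 = 41·320 + 37
43: 13157 = 43·305 + 42
47: 13157 = 47·279 + 44
53: 13157 = 53·248 + 13
59: 13157 = 59·223

59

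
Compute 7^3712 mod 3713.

2086

7^1 ≡ 7 (mod 3713)
7^2 ≡ 7^2 = 49 ≡ 49 (mod 3713)
7^4 ≡ 49^2 = 2401 ≡ 2401 (mod 3713)
7^8 ≡ 2401^2 = 5764801 ≡ 2225 (mod 3713)
7^16 ≡ 2225^2 = 4950625 ≡ 1196 (mod 3713)
7^32 ≡ 1196^2 = 1430416 ≡ 911 (mod 3713)
7^64 ≡ 911^2 = 829921 ≡ 1922 (mod 3713)
7^128 ≡ 1922^2 = 3694084 ≡ 3362 (mod 3713)
7^256 ≡ 3362^2 = 11303044 ≡ 672 (mod 3713)
7^512 ≡ 672^2 = 451584 ≡ 2311 (mod 3713)
7^1024 ≡ 2311^2 = 5340721 ≡ 1427 (mod 3713)
7^2048 ≡ 1427^2 = 2036329 ≡ 1605 (mod 3713)
3712 = 2048 + 1024 + 512 + 128 in binary powers of 2.
So 7^3712 ≡ 1605 · 1427 · 2311 · 3362 ≡ 2086 (mod 3713).
Since 2086 ≠ 1, base 7 is a Fermat witness: 3713 is composite.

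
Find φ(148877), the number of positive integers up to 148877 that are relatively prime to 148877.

146068

Factor: 148877 = 53^3.
φ(148877) = 53^2·(53−1) = 146068.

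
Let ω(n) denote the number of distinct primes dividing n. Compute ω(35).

35 = 5 · 7
35 = 5 · 7, which has 2 distinct prime factors.

2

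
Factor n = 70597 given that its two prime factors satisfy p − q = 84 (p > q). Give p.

311

Since p = q + 84, we have 70597 = q(q + 84), so q² + 84q − 70597 = 0.
Discriminant: 84² + 4·70597 = 7056 + 282388 = 289444; √289444 = 538.
q = (−84 + 538)/2 = 227, and p = q + 84 = 311.
Check: 227 · 311 = 70597.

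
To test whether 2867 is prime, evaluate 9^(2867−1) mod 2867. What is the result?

9^1 ≡ 9 (mod 2867)
9^2 ≡ 9^2 = 81 ≡ 81 (mod 2867)
9^4 ≡ 81^2 = 6561 ≡ 827 (mod 2867)
9^8 ≡ 827^2 = 683929 ≡ 1583 (mod 2867)
9^16 ≡ 1583^2 = 2505889 ≡ 131 (mod 2867)
9^32 ≡ 131^2 = 17161 ≡ 2826 (mod 2867)
9^64 ≡ 2826^2 = 7986276 ≡ 1681 (mod 2867)
9^128 ≡ 1681^2 = 2825761 ≡ 1766 (mod 2867)
9^256 ≡ 1766^2 = 3118756 ≡ 2327 (mod 2867)
9^512 ≡ 2327^2 = 5414929 ≡ 2033 (mod 2867)
9^1024 ≡ 2033^2 = 4133089 ≡ 1742 (mod 2867)
9^2048 ≡ 1742^2 = 3034564 ≡ 1278 (mod 2867)
2866 = 2048 + 512 + 256 + 32 + 16 + 2 in binary powers of 2.
So 9^2866 ≡ 1278 · 2033 · 2327 · 2826 · 131 · 81 ≡ 619 (mod 2867).
Since 619 ≠ 1, base 9 is a Fermat witness: 2867 is composite.

619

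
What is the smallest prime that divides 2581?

2581 is odd.
Digit sum 16, not divisible by 3.
Ends in 1: not divisible by 5.
7: 2581 = 7·368 + 5
11: 2581 = 11·234 + 7
13: 2581 = 13·198 + 7
17: 2581 = 17·151 + 14
19: 2581 = 19·135 + 16
23: 2581 = 23·112 + 5
29: 2581 = 29·89

29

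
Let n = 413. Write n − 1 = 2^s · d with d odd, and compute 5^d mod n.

19

413 − 1 = 412 = 2^2 · 103, so d = 103.
5^1 ≡ 5 (mod 413)
5^2 ≡ 5^2 = 25 ≡ 25 (mod 413)
5^4 ≡ 25^2 = 625 ≡ 212 (mod 413)
5^8 ≡ 212^2 = 44944 ≡ 340 (mod 413)
5^16 ≡ 340^2 = 115600 ≡ 373 (mod 413)
5^32 ≡ 373^2 = 139129 ≡ 361 (mod 413)
5^64 ≡ 361^2 = 130321 ≡ 226 (mod 413)
103 = 64 + 32 + 4 + 2 + 1 in binary powers of 2.
So 5^103 ≡ 226 · 361 · 212 · 25 · 5 ≡ 19 (mod 413).
Squaring chain: 19 → 361; never reaches −1, so base 5 is a Miller–Rabin witness that 413 is composite.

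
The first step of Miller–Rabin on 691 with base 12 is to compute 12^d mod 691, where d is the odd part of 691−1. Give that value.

690

691 − 1 = 690 = 2^1 · 345, so d = 345.
12^1 ≡ 12 (mod 691)
12^2 ≡ 12^2 = 144 ≡ 144 (mod 691)
12^4 ≡ 144^2 = 20736 ≡ 6 (mod 691)
12^8 ≡ 6^2 = 36 ≡ 36 (mod 691)
12^16 ≡ 36^2 = 1296 ≡ 605 (mod 691)
12^32 ≡ 605^2 = 366025 ≡ 486 (mod 691)
12^64 ≡ 486^2 = 236196 ≡ 565 (mod 691)
12^128 ≡ 565^2 = 319225 ≡ 674 (mod 691)
12^256 ≡ 674^2 = 454276 ≡ 289 (mod 691)
345 = 256 + 64 + 16 + 8 + 1 in binary powers of 2.
So 12^345 ≡ 289 · 565 · 605 · 36 · 12 ≡ 690 (mod 691).
Since 12^d ≡ 690 (mod 691), base 12 does not prove 691 composite.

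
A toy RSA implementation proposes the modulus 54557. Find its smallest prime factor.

54557 is odd.
Digit sum 26, not divisible by 3.
Ends in 7: not divisible by 5.
7: 54557 = 7·7793 + 6
11: 54557 = 11·4959 + 8
13: 54557 = 13·4196 + 9
17: 54557 = 17·3209 + 4
19: 54557 = 19·2871 + 8
23: 54557 = 23·2372 + 1
29: 54557 = 29·1881 + 8
31: 54557 = 31·1759 + 28
37: 54557 = 37·1474 + 19
41: 54557 = 41·1330 + 27
43: 54557 = 43·1268 + 33
47: 54557 = 47·1160 + 37
53: 54557 = 53·1029 + 20
59: 54557 = 59·924 + 41
61: 54557 = 61·894 + 23
67: 54557 = 67·814 + 19
71: 54557 = 71·768 + 29
73: 54557 = 73·747 + 26
79: 54557 = 79·690 + 47
83: 54557 = 83·657 + 26
89: 54557 = 89·613

89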